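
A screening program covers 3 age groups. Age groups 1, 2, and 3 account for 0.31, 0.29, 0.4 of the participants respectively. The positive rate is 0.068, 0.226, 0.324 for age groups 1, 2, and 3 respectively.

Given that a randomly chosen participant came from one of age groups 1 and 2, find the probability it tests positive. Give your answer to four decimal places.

Let S = {1, 2}.
P(S) = 0.31 + 0.29 = 0.6.
P(T ∩ S) = 0.068·0.31 + 0.226·0.29 = 0.02108 + 0.06554 = 0.08662.
P(T | S) = 0.08662 / 0.6 = 0.144367…

P(T|S) ≈ 0.1444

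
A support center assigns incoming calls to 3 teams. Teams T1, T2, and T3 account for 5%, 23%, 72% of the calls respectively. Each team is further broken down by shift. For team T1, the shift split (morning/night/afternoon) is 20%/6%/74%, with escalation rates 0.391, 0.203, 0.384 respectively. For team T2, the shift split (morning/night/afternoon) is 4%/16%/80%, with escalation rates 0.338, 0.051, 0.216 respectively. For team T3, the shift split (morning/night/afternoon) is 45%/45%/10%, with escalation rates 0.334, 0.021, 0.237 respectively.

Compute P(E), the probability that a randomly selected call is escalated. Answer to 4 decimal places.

P(E|T1) = 0.2·0.391 + 0.06·0.203 + 0.74·0.384 = 0.0782 + 0.01218 + 0.28416 = 0.37454
P(E|T2) = 0.04·0.338 + 0.16·0.051 + 0.8·0.216 = 0.01352 + 0.00816 + 0.1728 = 0.19448
P(E|T3) = 0.45·0.334 + 0.45·0.021 + 0.1·0.237 = 0.1503 + 0.00945 + 0.0237 = 0.18345
By total probability over the outer partition,
P(E) = 0.05·0.37454 + 0.23·0.19448 + 0.72·0.18345
      = 0.018727 + 0.0447304 + 0.132084 = 0.1955414

P(E) ≈ 0.1955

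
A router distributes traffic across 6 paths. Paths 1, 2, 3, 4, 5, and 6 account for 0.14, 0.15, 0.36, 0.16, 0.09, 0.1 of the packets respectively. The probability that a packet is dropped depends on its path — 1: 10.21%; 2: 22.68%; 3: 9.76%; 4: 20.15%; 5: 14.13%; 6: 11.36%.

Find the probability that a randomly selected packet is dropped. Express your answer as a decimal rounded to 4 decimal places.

P(L) = P(L|1)·P(1) + P(L|2)·P(2) + P(L|3)·P(3) + P(L|4)·P(4) + P(L|5)·P(5) + P(L|6)·P(6)
      = 0.1021·0.14 + 0.2268·0.15 + 0.0976·0.36 + 0.2015·0.16 + 0.1413·0.09 + 0.1136·0.1
      = 0.014294 + 0.03402 + 0.035136 + 0.03224 + 0.012717 + 0.01136 = 0.139767

P(L) ≈ 0.1398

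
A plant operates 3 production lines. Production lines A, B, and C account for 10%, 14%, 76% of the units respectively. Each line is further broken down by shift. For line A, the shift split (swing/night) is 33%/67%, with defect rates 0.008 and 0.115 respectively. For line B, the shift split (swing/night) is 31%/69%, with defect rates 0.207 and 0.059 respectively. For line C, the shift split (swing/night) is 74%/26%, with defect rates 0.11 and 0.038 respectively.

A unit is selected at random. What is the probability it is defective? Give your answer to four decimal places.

0.0920

P(D|A) = 0.33·0.008 + 0.67·0.115 = 0.00264 + 0.07705 = 0.07969
P(D|B) = 0.31·0.207 + 0.69·0.059 = 0.06417 + 0.04071 = 0.10488
P(D|C) = 0.74·0.11 + 0.26·0.038 = 0.0814 + 0.00988 = 0.09128
Then overall,
P(D) = 0.1·0.07969 + 0.14·0.10488 + 0.76·0.09128
      = 0.007969 + 0.0146832 + 0.0693728 = 0.092025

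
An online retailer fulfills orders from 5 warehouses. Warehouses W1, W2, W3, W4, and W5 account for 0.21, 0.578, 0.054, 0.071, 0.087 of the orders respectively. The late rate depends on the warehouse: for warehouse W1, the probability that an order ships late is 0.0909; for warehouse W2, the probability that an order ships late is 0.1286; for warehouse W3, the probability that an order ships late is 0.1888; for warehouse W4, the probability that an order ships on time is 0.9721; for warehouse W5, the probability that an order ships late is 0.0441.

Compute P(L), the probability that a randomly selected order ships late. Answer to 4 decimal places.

P(L|W4) = 1 − 0.9721 = 0.0279.
P(L) = P(L|W1)·P(W1) + P(L|W2)·P(W2) + P(L|W3)·P(W3) + P(L|W4)·P(W4) + P(L|W5)·P(W5)
      = 0.0909·0.21 + 0.1286·0.578 + 0.1888·0.054 + 0.0279·0.071 + 0.0441·0.087
      = 0.019089 + 0.0743308 + 0.0101952 + 0.0019809 + 0.0038367 = 0.1094326

0.1094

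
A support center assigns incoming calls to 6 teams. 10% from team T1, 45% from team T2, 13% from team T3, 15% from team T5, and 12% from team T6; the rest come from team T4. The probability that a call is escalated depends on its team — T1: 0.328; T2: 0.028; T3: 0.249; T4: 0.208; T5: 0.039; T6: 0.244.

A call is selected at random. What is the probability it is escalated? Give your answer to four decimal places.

0.1233

P(T4) = 1 − (0.1 + 0.45 + 0.13 + 0.15 + 0.12) = 0.05.
P(E) = P(E|T1)·P(T1) + P(E|T2)·P(T2) + P(E|T3)·P(T3) + P(E|T4)·P(T4) + P(E|T5)·P(T5) + P(E|T6)·P(T6)
      = 0.328·0.1 + 0.028·0.45 + 0.249·0.13 + 0.208·0.05 + 0.039·0.15 + 0.244·0.12
      = 0.0328 + 0.0126 + 0.03237 + 0.0104 + 0.00585 + 0.02928 = 0.1233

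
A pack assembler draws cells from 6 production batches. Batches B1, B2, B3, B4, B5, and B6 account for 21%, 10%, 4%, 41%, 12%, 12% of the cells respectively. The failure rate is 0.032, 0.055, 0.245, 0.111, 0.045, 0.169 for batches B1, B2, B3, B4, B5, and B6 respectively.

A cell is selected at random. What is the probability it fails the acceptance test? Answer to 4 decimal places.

P(F) ≈ 0.0932

Summing over the partition,
P(F) = P(F|B1)·P(B1) + P(F|B2)·P(B2) + P(F|B3)·P(B3) + P(F|B4)·P(B4) + P(F|B5)·P(B5) + P(F|B6)·P(B6)
      = 0.032·0.21 + 0.055·0.1 + 0.245·0.04 + 0.111·0.41 + 0.045·0.12 + 0.169·0.12
      = 0.00672 + 0.0055 + 0.0098 + 0.04551 + 0.0054 + 0.02028 = 0.09321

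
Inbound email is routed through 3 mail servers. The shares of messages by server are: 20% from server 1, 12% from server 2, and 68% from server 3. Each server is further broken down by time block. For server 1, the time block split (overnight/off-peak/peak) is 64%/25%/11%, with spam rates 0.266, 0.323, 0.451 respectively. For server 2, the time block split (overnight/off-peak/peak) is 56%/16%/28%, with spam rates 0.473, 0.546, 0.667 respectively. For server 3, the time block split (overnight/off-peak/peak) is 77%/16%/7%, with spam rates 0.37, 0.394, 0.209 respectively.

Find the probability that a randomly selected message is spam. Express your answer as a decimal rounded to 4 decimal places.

0.3713

P(S|1) = 0.64·0.266 + 0.25·0.323 + 0.11·0.451 = 0.17024 + 0.08075 + 0.04961 = 0.3006
P(S|2) = 0.56·0.473 + 0.16·0.546 + 0.28·0.667 = 0.26488 + 0.08736 + 0.18676 = 0.539
P(S|3) = 0.77·0.37 + 0.16·0.394 + 0.07·0.209 = 0.2849 + 0.06304 + 0.01463 = 0.36257
Then overall,
P(S) = 0.2·0.3006 + 0.12·0.539 + 0.68·0.36257
      = 0.06012 + 0.06468 + 0.2465476 = 0.3713476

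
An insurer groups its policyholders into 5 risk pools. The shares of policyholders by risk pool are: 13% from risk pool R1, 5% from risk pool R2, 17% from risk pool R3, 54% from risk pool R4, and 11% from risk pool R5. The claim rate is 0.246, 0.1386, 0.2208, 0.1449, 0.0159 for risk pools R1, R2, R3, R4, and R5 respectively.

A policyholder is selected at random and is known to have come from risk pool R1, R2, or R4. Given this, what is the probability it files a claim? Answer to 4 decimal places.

Let S = {R1, R2, R4}.
P(S) = 0.13 + 0.05 + 0.54 = 0.72.
P(C ∩ S) = 0.246·0.13 + 0.1386·0.05 + 0.1449·0.54 = 0.03198 + 0.00693 + 0.078246 = 0.117156.
P(C | S) = 0.117156 / 0.72 = 0.162717…

P(C|S) ≈ 0.1627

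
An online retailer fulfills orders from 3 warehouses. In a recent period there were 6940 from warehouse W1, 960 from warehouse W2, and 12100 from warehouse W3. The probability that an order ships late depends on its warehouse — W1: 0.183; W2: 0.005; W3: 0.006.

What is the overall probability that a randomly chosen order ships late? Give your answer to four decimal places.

Total: 6940 + 960 + 12100 = 20000.
P(W1) = 6940/20000 = 0.347. P(W2) = 960/20000 = 0.048. P(W3) = 12100/20000 = 0.605.
P(L) = P(L|W1)·P(W1) + P(L|W2)·P(W2) + P(L|W3)·P(W3)
      = 0.183·0.347 + 0.005·0.048 + 0.006·0.605
      = 0.063501 + 0.00024 + 0.00363 = 0.067371

0.0674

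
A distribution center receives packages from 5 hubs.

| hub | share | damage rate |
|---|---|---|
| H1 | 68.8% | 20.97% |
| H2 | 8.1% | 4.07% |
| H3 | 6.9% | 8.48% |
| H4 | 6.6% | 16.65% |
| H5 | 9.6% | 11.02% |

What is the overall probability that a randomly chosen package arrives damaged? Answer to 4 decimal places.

P(D) ≈ 0.1750

Summing over the partition,
P(D) = P(D|H1)·P(H1) + P(D|H2)·P(H2) + P(D|H3)·P(H3) + P(D|H4)·P(H4) + P(D|H5)·P(H5)
      = 0.2097·0.688 + 0.0407·0.081 + 0.0848·0.069 + 0.1665·0.066 + 0.1102·0.096
      = 0.1442736 + 0.0032967 + 0.0058512 + 0.010989 + 0.0105792 = 0.1749897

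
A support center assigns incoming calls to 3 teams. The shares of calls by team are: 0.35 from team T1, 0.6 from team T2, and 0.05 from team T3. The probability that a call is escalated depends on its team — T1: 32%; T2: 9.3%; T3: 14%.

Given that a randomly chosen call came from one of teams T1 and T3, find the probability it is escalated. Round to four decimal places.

0.2975

Let S = {T1, T3}.
P(S) = 0.35 + 0.05 = 0.4.
P(E ∩ S) = 0.32·0.35 + 0.14·0.05 = 0.112 + 0.007 = 0.119.
P(E | S) = 0.119 / 0.4 = 0.297500…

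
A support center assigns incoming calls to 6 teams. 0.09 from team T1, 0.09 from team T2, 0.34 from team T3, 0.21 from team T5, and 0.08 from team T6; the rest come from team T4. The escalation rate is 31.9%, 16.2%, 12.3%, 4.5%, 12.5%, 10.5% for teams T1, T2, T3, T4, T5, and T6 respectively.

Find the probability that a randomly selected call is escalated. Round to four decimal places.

0.1283

P(T4) = 1 − (0.09 + 0.09 + 0.34 + 0.21 + 0.08) = 0.19.
P(E) = P(E|T1)·P(T1) + P(E|T2)·P(T2) + P(E|T3)·P(T3) + P(E|T4)·P(T4) + P(E|T5)·P(T5) + P(E|T6)·P(T6)
      = 0.319·0.09 + 0.162·0.09 + 0.123·0.34 + 0.045·0.19 + 0.125·0.21 + 0.105·0.08
      = 0.02871 + 0.01458 + 0.04182 + 0.00855 + 0.02625 + 0.0084 = 0.12831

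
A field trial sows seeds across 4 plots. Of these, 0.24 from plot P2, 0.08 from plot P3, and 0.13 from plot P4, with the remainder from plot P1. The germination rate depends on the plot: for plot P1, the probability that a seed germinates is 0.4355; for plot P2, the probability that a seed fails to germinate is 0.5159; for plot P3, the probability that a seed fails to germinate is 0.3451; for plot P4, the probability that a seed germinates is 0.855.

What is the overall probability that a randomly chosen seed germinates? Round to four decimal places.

0.5193

P(P1) = 1 − (0.24 + 0.08 + 0.13) = 0.55.
P(G|P2) = 1 − 0.5159 = 0.4841.
P(G|P3) = 1 − 0.3451 = 0.6549.
Using total probability over the partition,
P(G) = P(G|P1)·P(P1) + P(G|P2)·P(P2) + P(G|P3)·P(P3) + P(G|P4)·P(P4)
      = 0.4355·0.55 + 0.4841·0.24 + 0.6549·0.08 + 0.855·0.13
      = 0.239525 + 0.116184 + 0.052392 + 0.11115 = 0.519251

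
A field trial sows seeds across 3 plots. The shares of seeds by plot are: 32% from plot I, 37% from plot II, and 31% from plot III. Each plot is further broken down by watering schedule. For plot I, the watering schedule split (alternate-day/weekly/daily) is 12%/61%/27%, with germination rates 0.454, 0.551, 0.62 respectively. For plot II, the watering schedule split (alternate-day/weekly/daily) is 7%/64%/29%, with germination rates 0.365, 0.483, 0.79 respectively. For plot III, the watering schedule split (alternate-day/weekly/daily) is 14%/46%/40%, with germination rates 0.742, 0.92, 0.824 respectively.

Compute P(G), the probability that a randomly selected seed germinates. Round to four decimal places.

P(G|I) = 0.12·0.454 + 0.61·0.551 + 0.27·0.62 = 0.05448 + 0.33611 + 0.1674 = 0.55799
P(G|II) = 0.07·0.365 + 0.64·0.483 + 0.29·0.79 = 0.02555 + 0.30912 + 0.2291 = 0.56377
P(G|III) = 0.14·0.742 + 0.46·0.92 + 0.4·0.824 = 0.10388 + 0.4232 + 0.3296 = 0.85668
By total probability over the outer partition,
P(G) = 0.32·0.55799 + 0.37·0.56377 + 0.31·0.85668
      = 0.1785568 + 0.2085949 + 0.2655708 = 0.6527225

0.6527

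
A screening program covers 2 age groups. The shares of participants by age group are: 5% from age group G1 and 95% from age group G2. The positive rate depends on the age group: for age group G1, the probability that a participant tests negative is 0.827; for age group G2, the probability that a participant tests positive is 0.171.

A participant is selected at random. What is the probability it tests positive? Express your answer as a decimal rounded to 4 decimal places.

P(T|G1) = 1 − 0.827 = 0.173.
Summing over the partition,
P(T) = P(T|G1)·P(G1) + P(T|G2)·P(G2)
      = 0.173·0.05 + 0.171·0.95
      = 0.00865 + 0.16245 = 0.1711

P(T) ≈ 0.1711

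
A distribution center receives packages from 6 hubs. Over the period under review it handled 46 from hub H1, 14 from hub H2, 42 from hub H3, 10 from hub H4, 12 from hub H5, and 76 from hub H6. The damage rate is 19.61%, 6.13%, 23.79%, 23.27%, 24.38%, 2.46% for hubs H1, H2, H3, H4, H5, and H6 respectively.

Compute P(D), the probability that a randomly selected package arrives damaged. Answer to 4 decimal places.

Total: 46 + 14 + 42 + 10 + 12 + 76 = 200.
P(H1) = 46/200 = 0.23. P(H2) = 14/200 = 0.07. P(H3) = 42/200 = 0.21. P(H4) = 10/200 = 0.05. P(H5) = 12/200 = 0.06. P(H6) = 76/200 = 0.38.
P(D) = P(D|H1)·P(H1) + P(D|H2)·P(H2) + P(D|H3)·P(H3) + P(D|H4)·P(H4) + P(D|H5)·P(H5) + P(D|H6)·P(H6)
      = 0.1961·0.23 + 0.0613·0.07 + 0.2379·0.21 + 0.2327·0.05 + 0.2438·0.06 + 0.0246·0.38
      = 0.045103 + 0.004291 + 0.049959 + 0.011635 + 0.014628 + 0.009348 = 0.134964

P(D) ≈ 0.1350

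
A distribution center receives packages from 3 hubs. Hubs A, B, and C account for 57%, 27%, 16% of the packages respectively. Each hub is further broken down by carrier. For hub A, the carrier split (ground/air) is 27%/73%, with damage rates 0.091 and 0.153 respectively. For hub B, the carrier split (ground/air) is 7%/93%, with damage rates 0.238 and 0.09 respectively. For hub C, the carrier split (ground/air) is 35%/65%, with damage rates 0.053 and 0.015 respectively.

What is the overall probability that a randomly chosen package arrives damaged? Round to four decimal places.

P(D) ≈ 0.1093

P(D|A) = 0.27·0.091 + 0.73·0.153 = 0.02457 + 0.11169 = 0.13626
P(D|B) = 0.07·0.238 + 0.93·0.09 = 0.01666 + 0.0837 = 0.10036
P(D|C) = 0.35·0.053 + 0.65·0.015 = 0.01855 + 0.00975 = 0.0283
By total probability over the outer partition,
P(D) = 0.57·0.13626 + 0.27·0.10036 + 0.16·0.0283
      = 0.0776682 + 0.0270972 + 0.004528 = 0.1092934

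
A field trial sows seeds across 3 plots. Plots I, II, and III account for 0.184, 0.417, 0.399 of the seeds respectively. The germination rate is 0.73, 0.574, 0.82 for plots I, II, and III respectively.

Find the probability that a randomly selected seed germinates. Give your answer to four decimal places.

By the law of total probability,
P(G) = P(G|I)·P(I) + P(G|II)·P(II) + P(G|III)·P(III)
      = 0.73·0.184 + 0.574·0.417 + 0.82·0.399
      = 0.13432 + 0.239358 + 0.32718 = 0.700858

0.7009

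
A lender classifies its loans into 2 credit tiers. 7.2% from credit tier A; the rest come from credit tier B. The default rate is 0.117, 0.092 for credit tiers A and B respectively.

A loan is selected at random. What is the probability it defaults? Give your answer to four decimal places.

P(B) = 1 − (0.072) = 0.928.
P(D) = P(D|A)·P(A) + P(D|B)·P(B)
      = 0.117·0.072 + 0.092·0.928
      = 0.008424 + 0.085376 = 0.0938

0.0938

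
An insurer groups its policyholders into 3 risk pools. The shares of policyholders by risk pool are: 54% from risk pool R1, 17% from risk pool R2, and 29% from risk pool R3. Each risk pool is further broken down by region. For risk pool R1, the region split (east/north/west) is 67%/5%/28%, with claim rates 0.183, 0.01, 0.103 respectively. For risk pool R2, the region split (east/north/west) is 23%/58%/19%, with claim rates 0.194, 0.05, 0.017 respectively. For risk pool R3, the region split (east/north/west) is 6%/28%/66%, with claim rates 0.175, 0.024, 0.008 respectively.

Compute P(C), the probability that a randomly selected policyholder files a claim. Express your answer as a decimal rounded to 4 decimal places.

P(C|R1) = 0.67·0.183 + 0.05·0.01 + 0.28·0.103 = 0.12261 + 0.0005 + 0.02884 = 0.15195
P(C|R2) = 0.23·0.194 + 0.58·0.05 + 0.19·0.017 = 0.04462 + 0.029 + 0.00323 = 0.07685
P(C|R3) = 0.06·0.175 + 0.28·0.024 + 0.66·0.008 = 0.0105 + 0.00672 + 0.00528 = 0.0225
Then overall,
P(C) = 0.54·0.15195 + 0.17·0.07685 + 0.29·0.0225
      = 0.082053 + 0.0130645 + 0.006525 = 0.1016425

P(C) ≈ 0.1016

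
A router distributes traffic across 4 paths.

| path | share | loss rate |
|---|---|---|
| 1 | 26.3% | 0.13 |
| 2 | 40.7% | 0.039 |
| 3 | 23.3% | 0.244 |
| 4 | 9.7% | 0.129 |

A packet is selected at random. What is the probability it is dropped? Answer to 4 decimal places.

P(L) ≈ 0.1194

Summing over the partition,
P(L) = P(L|1)·P(1) + P(L|2)·P(2) + P(L|3)·P(3) + P(L|4)·P(4)
      = 0.13·0.263 + 0.039·0.407 + 0.244·0.233 + 0.129·0.097
      = 0.03419 + 0.015873 + 0.056852 + 0.012513 = 0.119428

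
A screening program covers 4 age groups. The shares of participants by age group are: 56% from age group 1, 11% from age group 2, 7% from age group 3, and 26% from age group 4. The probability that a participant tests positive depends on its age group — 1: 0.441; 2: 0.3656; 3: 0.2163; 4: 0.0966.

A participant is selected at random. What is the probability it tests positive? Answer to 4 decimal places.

P(T) ≈ 0.3274

P(T) = P(T|1)·P(1) + P(T|2)·P(2) + P(T|3)·P(3) + P(T|4)·P(4)
      = 0.441·0.56 + 0.3656·0.11 + 0.2163·0.07 + 0.0966·0.26
      = 0.24696 + 0.040216 + 0.015141 + 0.025116 = 0.327433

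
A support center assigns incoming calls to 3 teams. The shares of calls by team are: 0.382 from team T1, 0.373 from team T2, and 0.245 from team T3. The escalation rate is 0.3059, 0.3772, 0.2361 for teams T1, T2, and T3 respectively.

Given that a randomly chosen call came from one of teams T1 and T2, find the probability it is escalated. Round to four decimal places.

Let S = {T1, T2}.
P(S) = 0.382 + 0.373 = 0.755.
P(E ∩ S) = 0.3059·0.382 + 0.3772·0.373 = 0.1168538 + 0.1406956 = 0.2575494.
P(E | S) = 0.2575494 / 0.755 = 0.341125…

0.3411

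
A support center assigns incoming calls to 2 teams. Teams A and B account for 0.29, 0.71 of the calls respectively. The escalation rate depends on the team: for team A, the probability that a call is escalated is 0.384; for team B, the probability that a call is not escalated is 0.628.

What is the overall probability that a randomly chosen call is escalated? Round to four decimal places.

P(E|B) = 1 − 0.628 = 0.372.
P(E) = P(E|A)·P(A) + P(E|B)·P(B)
      = 0.384·0.29 + 0.372·0.71
      = 0.11136 + 0.26412 = 0.37548

P(E) ≈ 0.3755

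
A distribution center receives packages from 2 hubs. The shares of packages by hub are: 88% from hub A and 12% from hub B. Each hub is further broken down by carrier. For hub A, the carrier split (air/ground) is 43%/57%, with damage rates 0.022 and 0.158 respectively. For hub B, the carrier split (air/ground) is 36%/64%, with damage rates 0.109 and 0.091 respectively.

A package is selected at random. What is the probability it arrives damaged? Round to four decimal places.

P(D|A) = 0.43·0.022 + 0.57·0.158 = 0.00946 + 0.09006 = 0.09952
P(D|B) = 0.36·0.109 + 0.64·0.091 = 0.03924 + 0.05824 = 0.09748
Then overall,
P(D) = 0.88·0.09952 + 0.12·0.09748
      = 0.0875776 + 0.0116976 = 0.0992752

0.0993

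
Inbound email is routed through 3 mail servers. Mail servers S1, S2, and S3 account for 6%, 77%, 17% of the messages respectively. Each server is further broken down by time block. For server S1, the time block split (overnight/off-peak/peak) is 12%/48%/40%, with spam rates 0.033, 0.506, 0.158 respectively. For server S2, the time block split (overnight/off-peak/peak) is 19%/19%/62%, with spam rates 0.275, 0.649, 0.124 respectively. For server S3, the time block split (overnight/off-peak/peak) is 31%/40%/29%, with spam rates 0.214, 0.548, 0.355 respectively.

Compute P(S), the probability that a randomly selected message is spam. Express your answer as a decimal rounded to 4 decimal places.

P(S|S1) = 0.12·0.033 + 0.48·0.506 + 0.4·0.158 = 0.00396 + 0.24288 + 0.0632 = 0.31004
P(S|S2) = 0.19·0.275 + 0.19·0.649 + 0.62·0.124 = 0.05225 + 0.12331 + 0.07688 = 0.25244
P(S|S3) = 0.31·0.214 + 0.4·0.548 + 0.29·0.355 = 0.06634 + 0.2192 + 0.10295 = 0.38849
By total probability over the outer partition,
P(S) = 0.06·0.31004 + 0.77·0.25244 + 0.17·0.38849
      = 0.0186024 + 0.1943788 + 0.0660433 = 0.2790245

0.2790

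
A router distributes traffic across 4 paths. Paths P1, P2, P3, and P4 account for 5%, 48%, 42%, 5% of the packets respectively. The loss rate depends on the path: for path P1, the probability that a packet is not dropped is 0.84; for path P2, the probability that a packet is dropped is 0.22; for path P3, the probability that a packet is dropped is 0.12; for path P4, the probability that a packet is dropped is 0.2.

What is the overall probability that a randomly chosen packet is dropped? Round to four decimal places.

P(L) ≈ 0.1740

P(L|P1) = 1 − 0.84 = 0.16.
P(L) = P(L|P1)·P(P1) + P(L|P2)·P(P2) + P(L|P3)·P(P3) + P(L|P4)·P(P4)
      = 0.16·0.05 + 0.22·0.48 + 0.12·0.42 + 0.2·0.05
      = 0.008 + 0.1056 + 0.0504 + 0.01 = 0.174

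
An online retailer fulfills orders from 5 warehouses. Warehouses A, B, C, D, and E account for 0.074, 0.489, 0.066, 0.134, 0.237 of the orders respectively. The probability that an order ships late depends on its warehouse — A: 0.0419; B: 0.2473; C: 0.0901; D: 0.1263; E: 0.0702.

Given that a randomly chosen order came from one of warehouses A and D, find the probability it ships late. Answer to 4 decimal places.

P(L|S) ≈ 0.0963

Let S = {A, D}.
P(S) = 0.074 + 0.134 = 0.208.
P(L ∩ S) = 0.0419·0.074 + 0.1263·0.134 = 0.0031006 + 0.0169242 = 0.0200248.
P(L | S) = 0.0200248 / 0.208 = 0.096273…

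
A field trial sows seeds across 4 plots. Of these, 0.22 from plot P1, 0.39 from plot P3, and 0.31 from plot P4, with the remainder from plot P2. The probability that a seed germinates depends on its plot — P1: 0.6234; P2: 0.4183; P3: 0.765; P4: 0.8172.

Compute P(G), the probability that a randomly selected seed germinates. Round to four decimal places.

P(P2) = 1 − (0.22 + 0.39 + 0.31) = 0.08.
P(G) = P(G|P1)·P(P1) + P(G|P2)·P(P2) + P(G|P3)·P(P3) + P(G|P4)·P(P4)
      = 0.6234·0.22 + 0.4183·0.08 + 0.765·0.39 + 0.8172·0.31
      = 0.137148 + 0.033464 + 0.29835 + 0.253332 = 0.722294

P(G) ≈ 0.7223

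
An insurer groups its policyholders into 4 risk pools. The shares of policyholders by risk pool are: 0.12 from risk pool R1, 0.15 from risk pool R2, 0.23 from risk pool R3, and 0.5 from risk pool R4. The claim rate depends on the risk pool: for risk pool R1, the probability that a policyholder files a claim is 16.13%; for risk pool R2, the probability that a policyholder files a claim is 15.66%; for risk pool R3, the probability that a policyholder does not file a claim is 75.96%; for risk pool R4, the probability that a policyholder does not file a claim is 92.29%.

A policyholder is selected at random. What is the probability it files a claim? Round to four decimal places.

P(C) ≈ 0.1367

P(C|R3) = 1 − 0.7596 = 0.2404.
P(C|R4) = 1 − 0.9229 = 0.0771.
Using total probability over the partition,
P(C) = P(C|R1)·P(R1) + P(C|R2)·P(R2) + P(C|R3)·P(R3) + P(C|R4)·P(R4)
      = 0.1613·0.12 + 0.1566·0.15 + 0.2404·0.23 + 0.0771·0.5
      = 0.019356 + 0.02349 + 0.055292 + 0.03855 = 0.136688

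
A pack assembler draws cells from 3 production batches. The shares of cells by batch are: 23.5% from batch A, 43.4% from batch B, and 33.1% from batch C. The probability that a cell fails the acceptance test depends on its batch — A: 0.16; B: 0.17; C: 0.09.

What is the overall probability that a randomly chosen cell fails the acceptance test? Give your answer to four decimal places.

P(F) = P(F|A)·P(A) + P(F|B)·P(B) + P(F|C)·P(C)
      = 0.16·0.235 + 0.17·0.434 + 0.09·0.331
      = 0.0376 + 0.07378 + 0.02979 = 0.14117

0.1412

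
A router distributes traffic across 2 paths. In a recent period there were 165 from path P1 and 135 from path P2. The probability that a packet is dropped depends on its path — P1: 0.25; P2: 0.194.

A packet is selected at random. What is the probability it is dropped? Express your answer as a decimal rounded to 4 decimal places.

Total: 165 + 135 = 300.
P(P1) = 165/300 = 0.55. P(P2) = 135/300 = 0.45.
P(L) = P(L|P1)·P(P1) + P(L|P2)·P(P2)
      = 0.25·0.55 + 0.194·0.45
      = 0.1375 + 0.0873 = 0.2248

0.2248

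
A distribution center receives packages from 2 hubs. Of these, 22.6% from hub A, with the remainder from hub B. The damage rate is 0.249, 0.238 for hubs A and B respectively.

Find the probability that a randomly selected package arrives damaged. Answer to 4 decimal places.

0.2405

P(B) = 1 − (0.226) = 0.774.
P(D) = P(D|A)·P(A) + P(D|B)·P(B)
      = 0.249·0.226 + 0.238·0.774
      = 0.056274 + 0.184212 = 0.240486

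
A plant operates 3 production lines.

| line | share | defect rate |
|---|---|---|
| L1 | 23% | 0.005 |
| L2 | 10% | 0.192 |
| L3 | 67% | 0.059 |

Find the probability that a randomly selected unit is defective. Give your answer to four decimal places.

P(D) ≈ 0.0599

P(D) = P(D|L1)·P(L1) + P(D|L2)·P(L2) + P(D|L3)·P(L3)
      = 0.005·0.23 + 0.192·0.1 + 0.059·0.67
      = 0.00115 + 0.0192 + 0.03953 = 0.05988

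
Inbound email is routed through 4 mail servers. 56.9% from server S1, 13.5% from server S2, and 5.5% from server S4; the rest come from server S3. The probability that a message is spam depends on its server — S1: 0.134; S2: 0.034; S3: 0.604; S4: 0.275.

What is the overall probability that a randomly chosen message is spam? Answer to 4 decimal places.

P(S3) = 1 − (0.569 + 0.135 + 0.055) = 0.241.
By the law of total probability,
P(S) = P(S|S1)·P(S1) + P(S|S2)·P(S2) + P(S|S3)·P(S3) + P(S|S4)·P(S4)
      = 0.134·0.569 + 0.034·0.135 + 0.604·0.241 + 0.275·0.055
      = 0.076246 + 0.00459 + 0.145564 + 0.015125 = 0.241525

P(S) ≈ 0.2415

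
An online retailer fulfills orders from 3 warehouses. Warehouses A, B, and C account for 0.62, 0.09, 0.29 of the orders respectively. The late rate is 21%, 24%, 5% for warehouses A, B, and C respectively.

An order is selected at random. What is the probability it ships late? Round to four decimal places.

P(L) ≈ 0.1663

Using total probability over the partition,
P(L) = P(L|A)·P(A) + P(L|B)·P(B) + P(L|C)·P(C)
      = 0.21·0.62 + 0.24·0.09 + 0.05·0.29
      = 0.1302 + 0.0216 + 0.0145 = 0.1663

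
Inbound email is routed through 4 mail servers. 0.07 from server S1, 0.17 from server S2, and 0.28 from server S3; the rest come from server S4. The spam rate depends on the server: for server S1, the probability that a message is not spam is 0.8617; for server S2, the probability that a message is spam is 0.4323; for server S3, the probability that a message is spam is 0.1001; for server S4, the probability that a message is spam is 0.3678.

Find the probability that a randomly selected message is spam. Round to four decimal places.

P(S) ≈ 0.2877

P(S4) = 1 − (0.07 + 0.17 + 0.28) = 0.48.
P(S|S1) = 1 − 0.8617 = 0.1383.
Using total probability over the partition,
P(S) = P(S|S1)·P(S1) + P(S|S2)·P(S2) + P(S|S3)·P(S3) + P(S|S4)·P(S4)
      = 0.1383·0.07 + 0.4323·0.17 + 0.1001·0.28 + 0.3678·0.48
      = 0.009681 + 0.073491 + 0.028028 + 0.176544 = 0.287744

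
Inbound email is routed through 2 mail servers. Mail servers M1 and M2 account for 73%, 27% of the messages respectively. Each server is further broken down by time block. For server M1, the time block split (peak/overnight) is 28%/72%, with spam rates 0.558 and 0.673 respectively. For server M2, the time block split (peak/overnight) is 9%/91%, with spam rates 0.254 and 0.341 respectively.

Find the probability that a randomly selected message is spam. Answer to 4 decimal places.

P(S|M1) = 0.28·0.558 + 0.72·0.673 = 0.15624 + 0.48456 = 0.6408
P(S|M2) = 0.09·0.254 + 0.91·0.341 = 0.02286 + 0.31031 = 0.33317
Then overall,
P(S) = 0.73·0.6408 + 0.27·0.33317
      = 0.467784 + 0.0899559 = 0.5577399

0.5577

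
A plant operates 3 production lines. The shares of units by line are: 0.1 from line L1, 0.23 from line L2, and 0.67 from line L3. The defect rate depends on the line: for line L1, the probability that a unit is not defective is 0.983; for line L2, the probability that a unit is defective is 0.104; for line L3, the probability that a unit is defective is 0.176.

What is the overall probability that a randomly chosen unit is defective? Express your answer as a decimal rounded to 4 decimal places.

P(D|L1) = 1 − 0.983 = 0.017.
P(D) = P(D|L1)·P(L1) + P(D|L2)·P(L2) + P(D|L3)·P(L3)
      = 0.017·0.1 + 0.104·0.23 + 0.176·0.67
      = 0.0017 + 0.02392 + 0.11792 = 0.14354

P(D) ≈ 0.1435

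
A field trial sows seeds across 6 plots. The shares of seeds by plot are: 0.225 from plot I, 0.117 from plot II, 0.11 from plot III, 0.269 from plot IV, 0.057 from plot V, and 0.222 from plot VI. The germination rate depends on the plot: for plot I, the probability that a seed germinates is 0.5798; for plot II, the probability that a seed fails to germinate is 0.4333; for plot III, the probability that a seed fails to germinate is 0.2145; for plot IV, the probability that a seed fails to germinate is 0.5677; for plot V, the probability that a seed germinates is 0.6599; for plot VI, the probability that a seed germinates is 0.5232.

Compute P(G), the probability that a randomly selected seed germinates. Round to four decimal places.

P(G|II) = 1 − 0.4333 = 0.5667.
P(G|III) = 1 − 0.2145 = 0.7855.
P(G|IV) = 1 − 0.5677 = 0.4323.
Using total probability over the partition,
P(G) = P(G|I)·P(I) + P(G|II)·P(II) + P(G|III)·P(III) + P(G|IV)·P(IV) + P(G|V)·P(V) + P(G|VI)·P(VI)
      = 0.5798·0.225 + 0.5667·0.117 + 0.7855·0.11 + 0.4323·0.269 + 0.6599·0.057 + 0.5232·0.222
      = 0.130455 + 0.0663039 + 0.086405 + 0.1162887 + 0.0376143 + 0.1161504 = 0.5532173

P(G) ≈ 0.5532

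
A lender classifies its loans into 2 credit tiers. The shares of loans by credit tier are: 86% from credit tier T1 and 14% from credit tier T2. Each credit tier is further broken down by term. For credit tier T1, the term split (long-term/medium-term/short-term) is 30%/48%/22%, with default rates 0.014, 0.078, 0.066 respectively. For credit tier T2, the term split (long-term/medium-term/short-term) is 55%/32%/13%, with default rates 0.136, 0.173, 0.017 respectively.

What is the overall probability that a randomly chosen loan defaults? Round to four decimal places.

P(D|T1) = 0.3·0.014 + 0.48·0.078 + 0.22·0.066 = 0.0042 + 0.03744 + 0.01452 = 0.05616
P(D|T2) = 0.55·0.136 + 0.32·0.173 + 0.13·0.017 = 0.0748 + 0.05536 + 0.00221 = 0.13237
Then overall,
P(D) = 0.86·0.05616 + 0.14·0.13237
      = 0.0482976 + 0.0185318 = 0.0668294

P(D) ≈ 0.0668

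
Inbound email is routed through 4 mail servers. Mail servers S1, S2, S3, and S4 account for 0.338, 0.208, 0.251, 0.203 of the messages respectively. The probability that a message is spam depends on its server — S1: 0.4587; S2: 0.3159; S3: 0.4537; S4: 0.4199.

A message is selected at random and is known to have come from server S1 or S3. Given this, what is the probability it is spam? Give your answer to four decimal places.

P(S|J) ≈ 0.4566

Let J = {S1, S3}.
P(J) = 0.338 + 0.251 = 0.589.
P(S ∩ J) = 0.4587·0.338 + 0.4537·0.251 = 0.1550406 + 0.1138787 = 0.2689193.
P(S | J) = 0.2689193 / 0.589 = 0.456569…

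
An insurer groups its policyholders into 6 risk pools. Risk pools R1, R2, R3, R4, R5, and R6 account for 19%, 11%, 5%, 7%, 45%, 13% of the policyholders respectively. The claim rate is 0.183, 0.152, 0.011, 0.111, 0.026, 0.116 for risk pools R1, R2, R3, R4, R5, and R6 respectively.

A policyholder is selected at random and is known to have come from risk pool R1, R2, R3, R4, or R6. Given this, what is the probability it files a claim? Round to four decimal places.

Let S = {R1, R2, R3, R4, R6}.
P(S) = 0.19 + 0.11 + 0.05 + 0.07 + 0.13 = 0.55.
P(C ∩ S) = 0.183·0.19 + 0.152·0.11 + 0.011·0.05 + 0.111·0.07 + 0.116·0.13 = 0.03477 + 0.01672 + 0.00055 + 0.00777 + 0.01508 = 0.07489.
P(C | S) = 0.07489 / 0.55 = 0.136164…

P(C|S) ≈ 0.1362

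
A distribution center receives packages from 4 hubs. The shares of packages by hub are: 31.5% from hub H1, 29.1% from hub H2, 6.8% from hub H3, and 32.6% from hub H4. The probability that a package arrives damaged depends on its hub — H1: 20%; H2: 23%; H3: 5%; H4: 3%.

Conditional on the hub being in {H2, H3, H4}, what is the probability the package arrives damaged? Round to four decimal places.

P(D|S) ≈ 0.1169

Let S = {H2, H3, H4}.
P(S) = 0.291 + 0.068 + 0.326 = 0.685.
P(D ∩ S) = 0.23·0.291 + 0.05·0.068 + 0.03·0.326 = 0.06693 + 0.0034 + 0.00978 = 0.08011.
P(D | S) = 0.08011 / 0.685 = 0.116949…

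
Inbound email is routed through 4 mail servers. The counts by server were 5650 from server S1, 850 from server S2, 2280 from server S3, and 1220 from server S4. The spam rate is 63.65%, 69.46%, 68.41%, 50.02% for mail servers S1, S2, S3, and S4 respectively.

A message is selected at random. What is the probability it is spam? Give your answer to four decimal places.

0.6357

Total: 5650 + 850 + 2280 + 1220 = 10000.
P(S1) = 5650/10000 = 0.565. P(S2) = 850/10000 = 0.085. P(S3) = 2280/10000 = 0.228. P(S4) = 1220/10000 = 0.122.
P(S) = P(S|S1)·P(S1) + P(S|S2)·P(S2) + P(S|S3)·P(S3) + P(S|S4)·P(S4)
      = 0.6365·0.565 + 0.6946·0.085 + 0.6841·0.228 + 0.5002·0.122
      = 0.3596225 + 0.059041 + 0.1559748 + 0.0610244 = 0.6356627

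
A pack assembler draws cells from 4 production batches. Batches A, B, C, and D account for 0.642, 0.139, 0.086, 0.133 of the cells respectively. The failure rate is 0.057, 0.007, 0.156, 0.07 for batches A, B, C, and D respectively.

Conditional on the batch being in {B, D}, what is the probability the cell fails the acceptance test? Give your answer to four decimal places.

P(F|S) ≈ 0.0378

Let S = {B, D}.
P(S) = 0.139 + 0.133 = 0.272.
P(F ∩ S) = 0.007·0.139 + 0.07·0.133 = 0.000973 + 0.00931 = 0.010283.
P(F | S) = 0.010283 / 0.272 = 0.037805…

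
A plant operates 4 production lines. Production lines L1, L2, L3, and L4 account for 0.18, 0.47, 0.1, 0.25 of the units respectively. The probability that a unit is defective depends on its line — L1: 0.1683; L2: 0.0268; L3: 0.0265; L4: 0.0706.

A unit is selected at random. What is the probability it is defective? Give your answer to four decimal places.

P(D) = P(D|L1)·P(L1) + P(D|L2)·P(L2) + P(D|L3)·P(L3) + P(D|L4)·P(L4)
      = 0.1683·0.18 + 0.0268·0.47 + 0.0265·0.1 + 0.0706·0.25
      = 0.030294 + 0.012596 + 0.00265 + 0.01765 = 0.06319

P(D) ≈ 0.0632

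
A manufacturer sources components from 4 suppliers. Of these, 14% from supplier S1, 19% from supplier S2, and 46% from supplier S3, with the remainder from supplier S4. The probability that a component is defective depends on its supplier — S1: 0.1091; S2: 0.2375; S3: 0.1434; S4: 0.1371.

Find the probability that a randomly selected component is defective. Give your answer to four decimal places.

0.1552

P(S4) = 1 − (0.14 + 0.19 + 0.46) = 0.21.
P(D) = P(D|S1)·P(S1) + P(D|S2)·P(S2) + P(D|S3)·P(S3) + P(D|S4)·P(S4)
      = 0.1091·0.14 + 0.2375·0.19 + 0.1434·0.46 + 0.1371·0.21
      = 0.015274 + 0.045125 + 0.065964 + 0.028791 = 0.155154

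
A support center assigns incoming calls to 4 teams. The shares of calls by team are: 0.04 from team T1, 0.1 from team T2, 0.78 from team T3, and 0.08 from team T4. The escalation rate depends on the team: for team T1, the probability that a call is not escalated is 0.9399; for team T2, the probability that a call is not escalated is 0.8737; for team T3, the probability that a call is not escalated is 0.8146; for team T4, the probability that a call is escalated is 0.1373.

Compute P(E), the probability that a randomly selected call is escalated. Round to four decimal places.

P(E|T1) = 1 − 0.9399 = 0.0601.
P(E|T2) = 1 − 0.8737 = 0.1263.
P(E|T3) = 1 − 0.8146 = 0.1854.
P(E) = P(E|T1)·P(T1) + P(E|T2)·P(T2) + P(E|T3)·P(T3) + P(E|T4)·P(T4)
      = 0.0601·0.04 + 0.1263·0.1 + 0.1854·0.78 + 0.1373·0.08
      = 0.002404 + 0.01263 + 0.144612 + 0.010984 = 0.17063

0.1706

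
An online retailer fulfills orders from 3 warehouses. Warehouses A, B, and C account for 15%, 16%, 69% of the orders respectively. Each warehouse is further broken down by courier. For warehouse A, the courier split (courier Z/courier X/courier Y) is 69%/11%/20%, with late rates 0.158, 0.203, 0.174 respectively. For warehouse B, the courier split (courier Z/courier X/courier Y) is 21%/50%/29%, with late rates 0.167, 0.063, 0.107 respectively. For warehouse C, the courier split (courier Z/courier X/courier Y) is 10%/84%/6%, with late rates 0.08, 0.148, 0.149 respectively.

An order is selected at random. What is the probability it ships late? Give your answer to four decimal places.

P(L) ≈ 0.1380

P(L|A) = 0.69·0.158 + 0.11·0.203 + 0.2·0.174 = 0.10902 + 0.02233 + 0.0348 = 0.16615
P(L|B) = 0.21·0.167 + 0.5·0.063 + 0.29·0.107 = 0.03507 + 0.0315 + 0.03103 = 0.0976
P(L|C) = 0.1·0.08 + 0.84·0.148 + 0.06·0.149 = 0.008 + 0.12432 + 0.00894 = 0.14126
By total probability over the outer partition,
P(L) = 0.15·0.16615 + 0.16·0.0976 + 0.69·0.14126
      = 0.0249225 + 0.015616 + 0.0974694 = 0.1380079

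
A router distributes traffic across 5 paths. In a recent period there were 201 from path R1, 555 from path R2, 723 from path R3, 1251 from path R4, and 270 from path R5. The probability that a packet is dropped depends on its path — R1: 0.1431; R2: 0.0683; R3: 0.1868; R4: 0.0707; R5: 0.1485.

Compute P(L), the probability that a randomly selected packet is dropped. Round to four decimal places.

0.1101

Total: 201 + 555 + 723 + 1251 + 270 = 3000.
P(R1) = 201/3000 = 0.067. P(R2) = 555/3000 = 0.185. P(R3) = 723/3000 = 0.241. P(R4) = 1251/3000 = 0.417. P(R5) = 270/3000 = 0.09.
P(L) = P(L|R1)·P(R1) + P(L|R2)·P(R2) + P(L|R3)·P(R3) + P(L|R4)·P(R4) + P(L|R5)·P(R5)
      = 0.1431·0.067 + 0.0683·0.185 + 0.1868·0.241 + 0.0707·0.417 + 0.1485·0.09
      = 0.0095877 + 0.0126355 + 0.0450188 + 0.0294819 + 0.013365 = 0.1100889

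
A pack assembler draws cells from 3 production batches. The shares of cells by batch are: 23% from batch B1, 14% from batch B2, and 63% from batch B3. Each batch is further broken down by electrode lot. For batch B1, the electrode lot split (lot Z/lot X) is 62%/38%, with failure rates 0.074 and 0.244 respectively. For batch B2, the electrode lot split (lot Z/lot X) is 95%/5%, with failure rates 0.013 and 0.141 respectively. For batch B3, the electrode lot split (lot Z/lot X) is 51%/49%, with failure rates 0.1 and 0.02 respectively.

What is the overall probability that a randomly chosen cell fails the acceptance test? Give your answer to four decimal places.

P(F|B1) = 0.62·0.074 + 0.38·0.244 = 0.04588 + 0.09272 = 0.1386
P(F|B2) = 0.95·0.013 + 0.05·0.141 = 0.01235 + 0.00705 = 0.0194
P(F|B3) = 0.51·0.1 + 0.49·0.02 = 0.051 + 0.0098 = 0.0608
Then overall,
P(F) = 0.23·0.1386 + 0.14·0.0194 + 0.63·0.0608
      = 0.031878 + 0.002716 + 0.038304 = 0.072898

P(F) ≈ 0.0729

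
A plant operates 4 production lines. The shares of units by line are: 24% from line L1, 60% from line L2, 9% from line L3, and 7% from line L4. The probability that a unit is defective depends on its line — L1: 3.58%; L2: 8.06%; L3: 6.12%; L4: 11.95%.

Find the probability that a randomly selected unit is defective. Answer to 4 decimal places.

P(D) ≈ 0.0708

By the law of total probability,
P(D) = P(D|L1)·P(L1) + P(D|L2)·P(L2) + P(D|L3)·P(L3) + P(D|L4)·P(L4)
      = 0.0358·0.24 + 0.0806·0.6 + 0.0612·0.09 + 0.1195·0.07
      = 0.008592 + 0.04836 + 0.005508 + 0.008365 = 0.070825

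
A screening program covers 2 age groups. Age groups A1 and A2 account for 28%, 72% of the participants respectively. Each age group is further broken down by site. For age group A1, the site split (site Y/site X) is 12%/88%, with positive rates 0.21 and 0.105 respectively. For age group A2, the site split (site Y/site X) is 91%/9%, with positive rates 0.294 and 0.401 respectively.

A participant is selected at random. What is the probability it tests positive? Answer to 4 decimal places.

0.2515

P(T|A1) = 0.12·0.21 + 0.88·0.105 = 0.0252 + 0.0924 = 0.1176
P(T|A2) = 0.91·0.294 + 0.09·0.401 = 0.26754 + 0.03609 = 0.30363
Then overall,
P(T) = 0.28·0.1176 + 0.72·0.30363
      = 0.032928 + 0.2186136 = 0.2515416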